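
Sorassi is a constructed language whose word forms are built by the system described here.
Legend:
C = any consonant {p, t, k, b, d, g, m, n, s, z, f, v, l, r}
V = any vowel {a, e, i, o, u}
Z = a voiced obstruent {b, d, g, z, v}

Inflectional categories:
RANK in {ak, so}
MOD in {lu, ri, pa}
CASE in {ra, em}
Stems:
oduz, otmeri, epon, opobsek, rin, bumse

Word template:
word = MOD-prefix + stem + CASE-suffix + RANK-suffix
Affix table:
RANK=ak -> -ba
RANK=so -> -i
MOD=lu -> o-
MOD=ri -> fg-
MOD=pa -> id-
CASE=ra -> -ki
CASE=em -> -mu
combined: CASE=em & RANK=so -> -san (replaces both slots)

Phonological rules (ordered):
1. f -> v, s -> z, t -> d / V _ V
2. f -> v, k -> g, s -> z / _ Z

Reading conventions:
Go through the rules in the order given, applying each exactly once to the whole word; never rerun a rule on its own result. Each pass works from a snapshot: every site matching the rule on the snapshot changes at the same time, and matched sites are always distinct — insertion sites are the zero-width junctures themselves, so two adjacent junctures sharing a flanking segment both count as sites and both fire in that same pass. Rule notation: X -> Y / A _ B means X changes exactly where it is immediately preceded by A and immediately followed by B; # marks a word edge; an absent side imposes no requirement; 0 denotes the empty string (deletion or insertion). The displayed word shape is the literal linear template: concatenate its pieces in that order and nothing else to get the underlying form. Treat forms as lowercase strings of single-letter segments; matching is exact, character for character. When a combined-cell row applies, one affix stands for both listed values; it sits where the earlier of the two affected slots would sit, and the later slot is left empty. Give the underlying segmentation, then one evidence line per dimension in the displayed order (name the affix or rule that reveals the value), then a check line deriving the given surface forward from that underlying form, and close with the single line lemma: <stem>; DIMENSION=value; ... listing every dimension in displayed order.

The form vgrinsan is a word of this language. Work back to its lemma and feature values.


underlying: fg-rin-san
RANK=so - signalled by the combined affix row
MOD=ri - signalled by the affix fg-
CASE=em - signalled by the combined affix row
check: fgrinsan -> fgrinsan -> vgrinsan
lemma: rin; RANK=so; MOD=ri; CASE=em


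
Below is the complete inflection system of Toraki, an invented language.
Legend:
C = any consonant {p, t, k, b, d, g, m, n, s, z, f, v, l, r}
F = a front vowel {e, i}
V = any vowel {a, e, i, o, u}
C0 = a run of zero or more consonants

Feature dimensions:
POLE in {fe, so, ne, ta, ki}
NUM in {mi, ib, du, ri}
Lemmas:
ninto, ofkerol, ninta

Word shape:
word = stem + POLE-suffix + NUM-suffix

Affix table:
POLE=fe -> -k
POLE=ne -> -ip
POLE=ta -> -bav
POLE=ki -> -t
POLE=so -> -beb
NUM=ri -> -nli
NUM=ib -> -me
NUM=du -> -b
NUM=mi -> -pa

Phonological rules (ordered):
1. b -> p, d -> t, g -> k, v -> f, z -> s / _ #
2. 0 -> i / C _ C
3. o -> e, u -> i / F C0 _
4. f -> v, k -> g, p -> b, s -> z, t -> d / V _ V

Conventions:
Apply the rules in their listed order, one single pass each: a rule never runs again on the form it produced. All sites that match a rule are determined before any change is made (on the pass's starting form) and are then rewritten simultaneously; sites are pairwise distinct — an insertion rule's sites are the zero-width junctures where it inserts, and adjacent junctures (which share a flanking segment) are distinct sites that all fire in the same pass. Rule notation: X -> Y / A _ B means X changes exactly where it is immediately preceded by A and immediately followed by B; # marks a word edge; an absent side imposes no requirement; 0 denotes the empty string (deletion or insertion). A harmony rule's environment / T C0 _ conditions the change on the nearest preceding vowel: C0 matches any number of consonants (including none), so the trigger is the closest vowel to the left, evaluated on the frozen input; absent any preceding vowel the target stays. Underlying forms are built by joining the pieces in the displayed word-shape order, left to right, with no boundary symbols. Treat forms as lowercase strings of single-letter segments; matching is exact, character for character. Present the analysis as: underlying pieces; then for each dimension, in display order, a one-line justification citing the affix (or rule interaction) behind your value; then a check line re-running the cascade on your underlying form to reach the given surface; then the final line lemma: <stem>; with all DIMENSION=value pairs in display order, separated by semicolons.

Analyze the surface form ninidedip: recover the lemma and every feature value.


underlying: ninto-t-b
POLE=ki - signalled by the affix -t
NUM=du - signalled by the affix -b
check: nintotb -> nintotp -> ninitotip -> ninitetip -> ninidedip
lemma: ninto; POLE=ki; NUM=du


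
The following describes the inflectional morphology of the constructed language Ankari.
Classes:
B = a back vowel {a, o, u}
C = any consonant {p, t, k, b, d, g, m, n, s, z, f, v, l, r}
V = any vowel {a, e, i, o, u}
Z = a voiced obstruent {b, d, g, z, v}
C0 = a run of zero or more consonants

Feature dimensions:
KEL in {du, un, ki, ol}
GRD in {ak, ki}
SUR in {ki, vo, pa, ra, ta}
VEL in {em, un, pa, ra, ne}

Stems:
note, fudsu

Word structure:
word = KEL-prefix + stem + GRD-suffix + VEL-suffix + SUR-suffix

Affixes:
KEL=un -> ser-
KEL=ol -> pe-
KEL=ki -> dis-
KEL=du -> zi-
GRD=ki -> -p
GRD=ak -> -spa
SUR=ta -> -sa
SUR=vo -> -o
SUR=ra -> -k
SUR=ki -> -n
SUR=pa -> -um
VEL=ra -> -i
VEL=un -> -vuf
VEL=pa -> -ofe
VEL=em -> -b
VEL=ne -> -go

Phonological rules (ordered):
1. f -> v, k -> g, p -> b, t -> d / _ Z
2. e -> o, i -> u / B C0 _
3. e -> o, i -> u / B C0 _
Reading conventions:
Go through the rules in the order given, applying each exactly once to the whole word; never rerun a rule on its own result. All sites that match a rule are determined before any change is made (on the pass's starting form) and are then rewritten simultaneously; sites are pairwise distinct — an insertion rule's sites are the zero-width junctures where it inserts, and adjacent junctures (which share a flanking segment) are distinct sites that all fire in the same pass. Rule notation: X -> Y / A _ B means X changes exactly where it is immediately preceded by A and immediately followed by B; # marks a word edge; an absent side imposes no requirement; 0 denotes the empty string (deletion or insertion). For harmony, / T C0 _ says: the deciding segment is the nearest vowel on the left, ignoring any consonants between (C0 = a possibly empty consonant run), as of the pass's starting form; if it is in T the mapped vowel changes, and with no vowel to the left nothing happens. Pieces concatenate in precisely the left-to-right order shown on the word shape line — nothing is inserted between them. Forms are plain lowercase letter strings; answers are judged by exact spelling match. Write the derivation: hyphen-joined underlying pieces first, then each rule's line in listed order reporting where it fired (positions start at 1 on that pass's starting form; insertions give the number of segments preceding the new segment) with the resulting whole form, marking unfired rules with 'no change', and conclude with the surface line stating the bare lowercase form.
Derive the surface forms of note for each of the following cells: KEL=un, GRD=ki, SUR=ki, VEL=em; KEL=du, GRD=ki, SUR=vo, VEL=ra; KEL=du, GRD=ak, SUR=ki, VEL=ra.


cell KEL=un, GRD=ki, SUR=ki, VEL=em:
underlying: ser-note-p-b-n
1. f -> v, k -> g, p -> b, t -> d / _ Z: fires at position(s) 8: sernotebbn
2. e -> o, i -> u / B C0 _: fires at position(s) 7: sernotobbn
3. e -> o, i -> u / B C0 _: no change
surface: sernotobbn

cell KEL=du, GRD=ki, SUR=vo, VEL=ra:
underlying: zi-note-p-i-o
1. f -> v, k -> g, p -> b, t -> d / _ Z: no change
2. e -> o, i -> u / B C0 _: fires at position(s) 6: zinotopio
3. e -> o, i -> u / B C0 _: fires at position(s) 8: zinotopuo
surface: zinotopuo

cell KEL=du, GRD=ak, SUR=ki, VEL=ra:
underlying: zi-note-spa-i-n
1. f -> v, k -> g, p -> b, t -> d / _ Z: no change
2. e -> o, i -> u / B C0 _: fires at position(s) 6, 10: zinotospaun
3. e -> o, i -> u / B C0 _: no change
surface: zinotospaun


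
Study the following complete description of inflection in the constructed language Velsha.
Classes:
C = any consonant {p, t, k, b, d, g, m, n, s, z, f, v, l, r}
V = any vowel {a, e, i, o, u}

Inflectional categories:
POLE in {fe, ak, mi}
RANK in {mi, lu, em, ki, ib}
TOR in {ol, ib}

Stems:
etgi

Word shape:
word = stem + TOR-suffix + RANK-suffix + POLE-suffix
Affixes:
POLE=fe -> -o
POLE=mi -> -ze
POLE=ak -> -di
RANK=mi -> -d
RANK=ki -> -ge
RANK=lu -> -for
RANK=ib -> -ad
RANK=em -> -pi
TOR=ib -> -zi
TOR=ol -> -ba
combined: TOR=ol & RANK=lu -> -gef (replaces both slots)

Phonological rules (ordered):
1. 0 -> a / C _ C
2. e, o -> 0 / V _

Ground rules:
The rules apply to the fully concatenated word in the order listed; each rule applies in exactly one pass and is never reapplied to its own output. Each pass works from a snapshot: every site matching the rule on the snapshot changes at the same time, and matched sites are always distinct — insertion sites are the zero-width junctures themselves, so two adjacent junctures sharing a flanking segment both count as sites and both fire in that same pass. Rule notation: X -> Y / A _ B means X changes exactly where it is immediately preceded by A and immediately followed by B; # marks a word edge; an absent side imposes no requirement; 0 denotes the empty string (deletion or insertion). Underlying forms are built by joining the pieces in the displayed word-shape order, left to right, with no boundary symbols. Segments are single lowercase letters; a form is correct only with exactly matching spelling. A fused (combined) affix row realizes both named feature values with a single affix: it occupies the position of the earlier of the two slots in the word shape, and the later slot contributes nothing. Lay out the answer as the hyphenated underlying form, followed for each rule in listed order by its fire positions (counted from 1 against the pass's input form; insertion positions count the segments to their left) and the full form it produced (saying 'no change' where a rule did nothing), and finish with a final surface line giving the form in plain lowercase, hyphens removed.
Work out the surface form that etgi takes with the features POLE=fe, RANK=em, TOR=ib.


underlying: etgi-zi-pi-o
1. 0 -> a / C _ C: inserts after position(s) 2: etagizipio
2. e, o -> 0 / V _: fires at position(s) 10: etagizipi
surface: etagizipi


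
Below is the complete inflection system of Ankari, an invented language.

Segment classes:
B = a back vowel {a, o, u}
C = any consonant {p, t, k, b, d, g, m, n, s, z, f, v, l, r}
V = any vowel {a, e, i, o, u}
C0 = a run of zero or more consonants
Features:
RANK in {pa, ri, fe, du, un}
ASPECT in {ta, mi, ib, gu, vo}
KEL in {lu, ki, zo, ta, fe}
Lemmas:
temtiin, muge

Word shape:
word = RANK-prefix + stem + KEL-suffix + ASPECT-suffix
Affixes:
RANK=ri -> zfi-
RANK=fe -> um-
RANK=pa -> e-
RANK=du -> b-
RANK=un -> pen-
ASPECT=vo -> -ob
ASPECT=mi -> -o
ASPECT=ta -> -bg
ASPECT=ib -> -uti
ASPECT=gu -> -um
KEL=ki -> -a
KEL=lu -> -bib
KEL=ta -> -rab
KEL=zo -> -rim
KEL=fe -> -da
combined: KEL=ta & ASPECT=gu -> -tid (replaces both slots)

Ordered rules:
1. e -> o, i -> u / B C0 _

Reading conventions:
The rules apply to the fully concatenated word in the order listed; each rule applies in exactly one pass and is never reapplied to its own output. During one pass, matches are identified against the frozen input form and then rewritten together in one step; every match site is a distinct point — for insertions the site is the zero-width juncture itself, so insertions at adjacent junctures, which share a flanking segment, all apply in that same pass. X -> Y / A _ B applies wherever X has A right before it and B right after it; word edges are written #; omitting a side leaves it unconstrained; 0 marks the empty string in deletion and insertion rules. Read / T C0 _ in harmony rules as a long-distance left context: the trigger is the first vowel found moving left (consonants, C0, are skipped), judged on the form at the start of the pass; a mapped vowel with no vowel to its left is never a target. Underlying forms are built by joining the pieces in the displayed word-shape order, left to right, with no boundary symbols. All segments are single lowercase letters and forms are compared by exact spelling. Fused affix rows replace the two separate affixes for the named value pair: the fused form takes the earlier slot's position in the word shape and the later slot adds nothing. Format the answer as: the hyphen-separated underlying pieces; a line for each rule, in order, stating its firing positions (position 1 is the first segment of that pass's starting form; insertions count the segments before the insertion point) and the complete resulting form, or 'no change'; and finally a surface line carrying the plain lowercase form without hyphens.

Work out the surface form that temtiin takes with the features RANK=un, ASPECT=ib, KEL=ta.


underlying: pen-temtiin-rab-uti
1. e -> o, i -> u / B C0 _: fires at position(s) 16: pentemtiinrabutu
surface: pentemtiinrabutu


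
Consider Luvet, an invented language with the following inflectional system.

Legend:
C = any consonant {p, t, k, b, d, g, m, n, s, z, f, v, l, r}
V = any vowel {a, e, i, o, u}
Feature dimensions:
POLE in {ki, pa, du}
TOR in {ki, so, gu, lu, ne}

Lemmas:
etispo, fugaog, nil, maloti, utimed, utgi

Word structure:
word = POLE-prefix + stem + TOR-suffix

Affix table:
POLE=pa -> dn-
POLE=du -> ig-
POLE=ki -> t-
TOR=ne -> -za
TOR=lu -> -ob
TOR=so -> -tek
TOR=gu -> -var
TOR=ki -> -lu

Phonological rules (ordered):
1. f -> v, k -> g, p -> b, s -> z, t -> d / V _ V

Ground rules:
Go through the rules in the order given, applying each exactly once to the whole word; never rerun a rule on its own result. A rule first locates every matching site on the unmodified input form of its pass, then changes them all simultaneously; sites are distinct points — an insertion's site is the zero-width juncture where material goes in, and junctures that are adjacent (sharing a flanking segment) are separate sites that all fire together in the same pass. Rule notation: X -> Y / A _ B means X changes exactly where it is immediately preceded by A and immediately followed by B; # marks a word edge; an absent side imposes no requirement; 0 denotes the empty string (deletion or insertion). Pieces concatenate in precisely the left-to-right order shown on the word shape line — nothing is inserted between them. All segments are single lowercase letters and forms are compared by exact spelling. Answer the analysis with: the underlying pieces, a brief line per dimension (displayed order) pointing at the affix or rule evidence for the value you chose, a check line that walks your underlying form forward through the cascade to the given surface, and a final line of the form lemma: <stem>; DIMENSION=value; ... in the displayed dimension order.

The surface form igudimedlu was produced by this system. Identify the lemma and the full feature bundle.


underlying: ig-utimed-lu
POLE=du - signalled by the affix ig-
TOR=ki - signalled by the affix -lu
check: igutimedlu -> igudimedlu
lemma: utimed; POLE=du; TOR=ki


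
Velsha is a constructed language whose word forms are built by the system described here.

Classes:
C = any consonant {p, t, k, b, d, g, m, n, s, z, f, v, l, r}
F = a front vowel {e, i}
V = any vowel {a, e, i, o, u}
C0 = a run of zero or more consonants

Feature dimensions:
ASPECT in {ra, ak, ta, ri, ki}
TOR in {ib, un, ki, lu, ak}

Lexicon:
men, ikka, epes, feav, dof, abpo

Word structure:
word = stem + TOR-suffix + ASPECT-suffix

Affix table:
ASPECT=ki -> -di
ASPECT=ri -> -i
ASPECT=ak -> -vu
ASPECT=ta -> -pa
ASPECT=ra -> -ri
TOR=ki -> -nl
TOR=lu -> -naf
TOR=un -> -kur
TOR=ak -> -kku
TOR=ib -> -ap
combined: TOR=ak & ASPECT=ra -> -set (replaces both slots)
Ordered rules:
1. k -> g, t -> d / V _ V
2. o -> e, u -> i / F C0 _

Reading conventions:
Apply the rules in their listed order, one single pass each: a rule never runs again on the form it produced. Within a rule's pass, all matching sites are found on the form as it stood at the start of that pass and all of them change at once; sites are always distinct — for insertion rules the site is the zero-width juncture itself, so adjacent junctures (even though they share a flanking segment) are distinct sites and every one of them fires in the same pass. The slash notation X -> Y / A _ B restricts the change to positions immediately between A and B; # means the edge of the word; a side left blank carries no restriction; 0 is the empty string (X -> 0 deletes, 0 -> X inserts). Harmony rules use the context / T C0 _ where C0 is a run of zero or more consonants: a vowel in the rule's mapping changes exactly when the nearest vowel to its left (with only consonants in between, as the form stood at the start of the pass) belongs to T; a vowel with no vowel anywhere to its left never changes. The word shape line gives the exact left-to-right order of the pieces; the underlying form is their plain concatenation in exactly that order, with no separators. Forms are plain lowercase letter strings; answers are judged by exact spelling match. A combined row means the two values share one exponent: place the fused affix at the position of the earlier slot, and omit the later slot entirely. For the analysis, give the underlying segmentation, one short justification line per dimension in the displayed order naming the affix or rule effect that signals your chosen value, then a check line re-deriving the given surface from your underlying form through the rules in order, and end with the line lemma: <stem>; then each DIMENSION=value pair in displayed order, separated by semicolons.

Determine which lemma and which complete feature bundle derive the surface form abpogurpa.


underlying: abpo-kur-pa
ASPECT=ta - signalled by the affix -pa
TOR=un - signalled by the affix -kur
check: abpokurpa -> abpogurpa -> abpogurpa
lemma: abpo; ASPECT=ta; TOR=un


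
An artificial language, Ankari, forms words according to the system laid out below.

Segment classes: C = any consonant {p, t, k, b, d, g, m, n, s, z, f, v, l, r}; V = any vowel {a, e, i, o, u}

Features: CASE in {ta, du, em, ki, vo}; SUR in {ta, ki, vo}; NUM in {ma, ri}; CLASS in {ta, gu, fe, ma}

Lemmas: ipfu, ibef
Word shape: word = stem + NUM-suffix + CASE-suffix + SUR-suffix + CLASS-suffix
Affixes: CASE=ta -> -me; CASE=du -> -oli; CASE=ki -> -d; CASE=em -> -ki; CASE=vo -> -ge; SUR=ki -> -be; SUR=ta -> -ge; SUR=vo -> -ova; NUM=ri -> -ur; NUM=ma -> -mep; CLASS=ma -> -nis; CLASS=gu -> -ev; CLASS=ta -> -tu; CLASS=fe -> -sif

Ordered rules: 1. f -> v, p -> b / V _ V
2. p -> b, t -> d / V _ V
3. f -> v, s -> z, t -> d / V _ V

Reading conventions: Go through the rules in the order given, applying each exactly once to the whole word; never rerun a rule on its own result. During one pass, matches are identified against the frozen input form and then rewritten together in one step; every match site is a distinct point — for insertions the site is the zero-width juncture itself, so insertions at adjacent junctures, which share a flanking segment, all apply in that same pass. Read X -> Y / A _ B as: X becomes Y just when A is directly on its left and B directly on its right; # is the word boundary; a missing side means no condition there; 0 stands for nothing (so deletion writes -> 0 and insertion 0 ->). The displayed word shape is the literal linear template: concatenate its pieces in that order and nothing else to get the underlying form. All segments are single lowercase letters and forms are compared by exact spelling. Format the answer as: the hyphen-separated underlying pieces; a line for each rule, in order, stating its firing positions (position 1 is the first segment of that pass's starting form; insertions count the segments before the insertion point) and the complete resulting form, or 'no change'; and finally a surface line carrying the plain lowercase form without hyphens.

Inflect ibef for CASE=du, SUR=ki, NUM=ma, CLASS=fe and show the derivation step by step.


underlying: ibef-mep-oli-be-sif
1. f -> v, p -> b / V _ V: fires at position(s) 7: ibefmebolibesif
2. p -> b, t -> d / V _ V: no change
3. f -> v, s -> z, t -> d / V _ V: fires at position(s) 13: ibefmebolibezif
surface: ibefmebolibezif


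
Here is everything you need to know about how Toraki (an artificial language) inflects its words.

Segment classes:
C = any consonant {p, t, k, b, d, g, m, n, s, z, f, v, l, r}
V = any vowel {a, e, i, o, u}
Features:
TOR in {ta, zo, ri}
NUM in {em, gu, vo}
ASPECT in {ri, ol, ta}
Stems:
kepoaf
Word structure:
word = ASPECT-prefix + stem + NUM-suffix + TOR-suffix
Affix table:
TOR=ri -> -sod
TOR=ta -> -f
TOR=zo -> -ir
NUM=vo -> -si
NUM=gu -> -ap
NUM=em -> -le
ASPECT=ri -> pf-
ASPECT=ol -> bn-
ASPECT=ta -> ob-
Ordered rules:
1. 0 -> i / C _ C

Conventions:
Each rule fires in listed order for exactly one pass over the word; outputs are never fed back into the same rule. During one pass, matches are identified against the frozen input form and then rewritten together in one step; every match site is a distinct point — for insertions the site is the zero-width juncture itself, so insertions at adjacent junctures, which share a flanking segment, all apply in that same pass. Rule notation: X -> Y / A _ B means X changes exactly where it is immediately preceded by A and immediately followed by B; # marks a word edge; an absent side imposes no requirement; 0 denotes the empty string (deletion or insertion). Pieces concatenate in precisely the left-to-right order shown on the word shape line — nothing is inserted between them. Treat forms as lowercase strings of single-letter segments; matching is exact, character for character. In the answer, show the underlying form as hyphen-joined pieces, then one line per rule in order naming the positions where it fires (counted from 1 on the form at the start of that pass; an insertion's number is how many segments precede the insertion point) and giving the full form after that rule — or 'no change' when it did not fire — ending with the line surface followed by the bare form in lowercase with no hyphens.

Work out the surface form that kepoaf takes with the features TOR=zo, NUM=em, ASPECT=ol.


underlying: bn-kepoaf-le-ir
1. 0 -> i / C _ C: inserts after position(s) 1, 2, 8: binikepoafileir
surface: binikepoafileir


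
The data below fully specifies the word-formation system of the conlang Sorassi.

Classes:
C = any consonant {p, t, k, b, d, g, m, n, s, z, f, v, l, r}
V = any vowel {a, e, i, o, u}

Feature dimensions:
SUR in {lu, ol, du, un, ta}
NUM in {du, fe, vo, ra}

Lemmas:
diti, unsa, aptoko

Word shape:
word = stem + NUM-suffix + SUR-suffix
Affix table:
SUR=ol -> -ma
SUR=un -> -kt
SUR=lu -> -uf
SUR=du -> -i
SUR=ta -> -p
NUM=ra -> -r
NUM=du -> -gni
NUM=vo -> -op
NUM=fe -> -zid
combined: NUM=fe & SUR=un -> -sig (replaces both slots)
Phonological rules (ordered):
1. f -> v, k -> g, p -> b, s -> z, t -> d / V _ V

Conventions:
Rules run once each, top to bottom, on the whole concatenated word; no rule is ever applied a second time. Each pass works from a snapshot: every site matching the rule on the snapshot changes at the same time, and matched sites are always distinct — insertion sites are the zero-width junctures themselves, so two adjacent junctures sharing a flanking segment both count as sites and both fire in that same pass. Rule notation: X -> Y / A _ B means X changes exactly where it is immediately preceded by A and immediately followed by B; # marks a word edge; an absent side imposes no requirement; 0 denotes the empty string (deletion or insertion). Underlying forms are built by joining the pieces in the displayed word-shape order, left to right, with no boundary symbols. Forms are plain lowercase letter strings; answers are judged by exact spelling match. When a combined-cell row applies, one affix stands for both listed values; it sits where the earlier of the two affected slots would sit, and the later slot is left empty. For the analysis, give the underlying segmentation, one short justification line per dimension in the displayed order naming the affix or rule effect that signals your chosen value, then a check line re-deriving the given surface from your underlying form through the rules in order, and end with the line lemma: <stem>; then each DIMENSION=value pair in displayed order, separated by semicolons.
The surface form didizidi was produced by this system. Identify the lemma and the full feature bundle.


underlying: diti-zid-i
SUR=du - signalled by the affix -i
NUM=fe - signalled by the affix -zid
check: ditizidi -> didizidi
lemma: diti; SUR=du; NUM=fe


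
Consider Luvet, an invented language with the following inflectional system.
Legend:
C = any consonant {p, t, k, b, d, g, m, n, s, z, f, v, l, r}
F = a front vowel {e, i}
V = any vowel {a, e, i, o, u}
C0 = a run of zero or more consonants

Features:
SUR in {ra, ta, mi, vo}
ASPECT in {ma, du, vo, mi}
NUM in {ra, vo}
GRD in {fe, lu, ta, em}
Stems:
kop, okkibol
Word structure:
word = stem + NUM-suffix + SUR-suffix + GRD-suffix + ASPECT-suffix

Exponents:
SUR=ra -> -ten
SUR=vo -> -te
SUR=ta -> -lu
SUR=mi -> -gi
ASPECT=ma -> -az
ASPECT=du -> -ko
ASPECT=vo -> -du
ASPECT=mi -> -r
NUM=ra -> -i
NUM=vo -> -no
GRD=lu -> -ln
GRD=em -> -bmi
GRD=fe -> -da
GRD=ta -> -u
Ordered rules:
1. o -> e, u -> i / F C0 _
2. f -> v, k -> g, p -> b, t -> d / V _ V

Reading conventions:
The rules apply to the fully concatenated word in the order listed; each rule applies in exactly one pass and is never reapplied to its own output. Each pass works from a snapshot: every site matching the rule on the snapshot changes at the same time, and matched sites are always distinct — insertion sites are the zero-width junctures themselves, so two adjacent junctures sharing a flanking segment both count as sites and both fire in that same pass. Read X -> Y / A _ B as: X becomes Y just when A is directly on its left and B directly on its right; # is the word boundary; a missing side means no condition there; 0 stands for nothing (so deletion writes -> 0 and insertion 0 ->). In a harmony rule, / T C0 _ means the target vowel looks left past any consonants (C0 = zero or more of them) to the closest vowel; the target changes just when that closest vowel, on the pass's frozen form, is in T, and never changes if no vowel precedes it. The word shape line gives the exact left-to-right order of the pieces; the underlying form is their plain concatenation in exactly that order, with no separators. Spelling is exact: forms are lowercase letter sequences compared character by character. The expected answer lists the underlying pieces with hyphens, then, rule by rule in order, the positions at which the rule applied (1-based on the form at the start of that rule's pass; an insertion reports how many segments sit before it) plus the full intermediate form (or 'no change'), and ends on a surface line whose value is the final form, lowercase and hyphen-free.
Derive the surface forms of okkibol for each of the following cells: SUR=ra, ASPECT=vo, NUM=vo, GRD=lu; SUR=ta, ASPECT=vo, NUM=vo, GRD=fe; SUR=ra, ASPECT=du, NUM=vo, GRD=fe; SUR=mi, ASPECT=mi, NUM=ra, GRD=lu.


cell SUR=ra, ASPECT=vo, NUM=vo, GRD=lu:
underlying: okkibol-no-ten-ln-du
1. o -> e, u -> i / F C0 _: fires at position(s) 6, 16: okkibelnotenlndi
2. f -> v, k -> g, p -> b, t -> d / V _ V: fires at position(s) 10: okkibelnodenlndi
surface: okkibelnodenlndi

cell SUR=ta, ASPECT=vo, NUM=vo, GRD=fe:
underlying: okkibol-no-lu-da-du
1. o -> e, u -> i / F C0 _: fires at position(s) 6: okkibelnoludadu
2. f -> v, k -> g, p -> b, t -> d / V _ V: no change
surface: okkibelnoludadu

cell SUR=ra, ASPECT=du, NUM=vo, GRD=fe:
underlying: okkibol-no-ten-da-ko
1. o -> e, u -> i / F C0 _: fires at position(s) 6: okkibelnotendako
2. f -> v, k -> g, p -> b, t -> d / V _ V: fires at position(s) 10, 15: okkibelnodendago
surface: okkibelnodendago

cell SUR=mi, ASPECT=mi, NUM=ra, GRD=lu:
underlying: okkibol-i-gi-ln-r
1. o -> e, u -> i / F C0 _: fires at position(s) 6: okkibeligilnr
2. f -> v, k -> g, p -> b, t -> d / V _ V: no change
surface: okkibeligilnr


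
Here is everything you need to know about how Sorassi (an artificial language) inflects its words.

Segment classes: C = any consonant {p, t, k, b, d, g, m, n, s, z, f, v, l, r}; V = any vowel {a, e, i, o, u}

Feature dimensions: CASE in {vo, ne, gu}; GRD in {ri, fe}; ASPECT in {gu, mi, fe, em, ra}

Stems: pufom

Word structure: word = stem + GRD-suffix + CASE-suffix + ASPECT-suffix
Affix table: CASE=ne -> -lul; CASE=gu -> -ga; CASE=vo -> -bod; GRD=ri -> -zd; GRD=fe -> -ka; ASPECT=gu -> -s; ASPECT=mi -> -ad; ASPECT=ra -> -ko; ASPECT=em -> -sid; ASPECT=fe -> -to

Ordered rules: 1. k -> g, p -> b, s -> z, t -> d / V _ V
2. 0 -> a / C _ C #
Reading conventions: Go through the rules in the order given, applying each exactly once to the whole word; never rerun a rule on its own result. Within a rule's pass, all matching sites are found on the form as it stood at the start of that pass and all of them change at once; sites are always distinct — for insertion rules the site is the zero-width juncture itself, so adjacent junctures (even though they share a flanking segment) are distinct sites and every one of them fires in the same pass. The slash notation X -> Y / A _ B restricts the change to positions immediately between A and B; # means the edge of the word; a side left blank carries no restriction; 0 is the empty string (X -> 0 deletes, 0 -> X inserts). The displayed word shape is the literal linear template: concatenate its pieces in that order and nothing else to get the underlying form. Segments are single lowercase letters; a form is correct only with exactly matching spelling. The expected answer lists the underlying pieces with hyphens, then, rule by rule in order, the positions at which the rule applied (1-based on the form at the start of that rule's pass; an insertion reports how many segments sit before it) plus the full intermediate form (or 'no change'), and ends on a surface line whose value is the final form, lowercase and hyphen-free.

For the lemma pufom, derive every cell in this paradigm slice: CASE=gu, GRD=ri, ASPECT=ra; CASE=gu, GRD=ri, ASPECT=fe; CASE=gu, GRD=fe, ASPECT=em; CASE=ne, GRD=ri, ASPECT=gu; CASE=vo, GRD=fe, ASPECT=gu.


cell CASE=gu, GRD=ri, ASPECT=ra:
underlying: pufom-zd-ga-ko
1. k -> g, p -> b, s -> z, t -> d / V _ V: fires at position(s) 10: pufomzdgago
2. 0 -> a / C _ C #: no change
surface: pufomzdgago

cell CASE=gu, GRD=ri, ASPECT=fe:
underlying: pufom-zd-ga-to
1. k -> g, p -> b, s -> z, t -> d / V _ V: fires at position(s) 10: pufomzdgado
2. 0 -> a / C _ C #: no change
surface: pufomzdgado

cell CASE=gu, GRD=fe, ASPECT=em:
underlying: pufom-ka-ga-sid
1. k -> g, p -> b, s -> z, t -> d / V _ V: fires at position(s) 10: pufomkagazid
2. 0 -> a / C _ C #: no change
surface: pufomkagazid

cell CASE=ne, GRD=ri, ASPECT=gu:
underlying: pufom-zd-lul-s
1. k -> g, p -> b, s -> z, t -> d / V _ V: no change
2. 0 -> a / C _ C #: inserts after position(s) 10: pufomzdlulas
surface: pufomzdlulas

cell CASE=vo, GRD=fe, ASPECT=gu:
underlying: pufom-ka-bod-s
1. k -> g, p -> b, s -> z, t -> d / V _ V: no change
2. 0 -> a / C _ C #: inserts after position(s) 10: pufomkabodas
surface: pufomkabodas


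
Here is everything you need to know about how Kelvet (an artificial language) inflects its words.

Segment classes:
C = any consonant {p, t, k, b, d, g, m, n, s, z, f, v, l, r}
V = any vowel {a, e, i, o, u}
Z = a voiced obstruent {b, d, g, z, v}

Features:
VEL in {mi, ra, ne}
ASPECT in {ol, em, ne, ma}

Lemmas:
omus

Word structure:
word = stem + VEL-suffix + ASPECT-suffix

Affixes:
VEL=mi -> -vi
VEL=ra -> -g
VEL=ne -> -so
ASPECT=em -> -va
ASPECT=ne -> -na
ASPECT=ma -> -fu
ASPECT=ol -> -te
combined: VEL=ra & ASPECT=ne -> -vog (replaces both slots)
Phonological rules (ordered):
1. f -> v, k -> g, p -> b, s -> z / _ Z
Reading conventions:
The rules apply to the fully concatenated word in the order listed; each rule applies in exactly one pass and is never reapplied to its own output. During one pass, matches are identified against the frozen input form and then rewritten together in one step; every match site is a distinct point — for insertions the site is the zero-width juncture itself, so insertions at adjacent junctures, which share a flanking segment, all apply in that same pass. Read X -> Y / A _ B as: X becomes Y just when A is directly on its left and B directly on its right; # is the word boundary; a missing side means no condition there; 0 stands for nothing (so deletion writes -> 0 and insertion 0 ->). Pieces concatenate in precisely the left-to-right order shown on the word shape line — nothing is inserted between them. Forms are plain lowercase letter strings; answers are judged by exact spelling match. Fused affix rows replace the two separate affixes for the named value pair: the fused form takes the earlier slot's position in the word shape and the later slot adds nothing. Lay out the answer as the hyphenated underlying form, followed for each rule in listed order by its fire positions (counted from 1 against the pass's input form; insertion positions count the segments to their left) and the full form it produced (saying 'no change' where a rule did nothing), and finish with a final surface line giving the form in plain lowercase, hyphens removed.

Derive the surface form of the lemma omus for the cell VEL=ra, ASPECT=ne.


underlying: omus-vog
1. f -> v, k -> g, p -> b, s -> z / _ Z: fires at position(s) 4: omuzvog
surface: omuzvog


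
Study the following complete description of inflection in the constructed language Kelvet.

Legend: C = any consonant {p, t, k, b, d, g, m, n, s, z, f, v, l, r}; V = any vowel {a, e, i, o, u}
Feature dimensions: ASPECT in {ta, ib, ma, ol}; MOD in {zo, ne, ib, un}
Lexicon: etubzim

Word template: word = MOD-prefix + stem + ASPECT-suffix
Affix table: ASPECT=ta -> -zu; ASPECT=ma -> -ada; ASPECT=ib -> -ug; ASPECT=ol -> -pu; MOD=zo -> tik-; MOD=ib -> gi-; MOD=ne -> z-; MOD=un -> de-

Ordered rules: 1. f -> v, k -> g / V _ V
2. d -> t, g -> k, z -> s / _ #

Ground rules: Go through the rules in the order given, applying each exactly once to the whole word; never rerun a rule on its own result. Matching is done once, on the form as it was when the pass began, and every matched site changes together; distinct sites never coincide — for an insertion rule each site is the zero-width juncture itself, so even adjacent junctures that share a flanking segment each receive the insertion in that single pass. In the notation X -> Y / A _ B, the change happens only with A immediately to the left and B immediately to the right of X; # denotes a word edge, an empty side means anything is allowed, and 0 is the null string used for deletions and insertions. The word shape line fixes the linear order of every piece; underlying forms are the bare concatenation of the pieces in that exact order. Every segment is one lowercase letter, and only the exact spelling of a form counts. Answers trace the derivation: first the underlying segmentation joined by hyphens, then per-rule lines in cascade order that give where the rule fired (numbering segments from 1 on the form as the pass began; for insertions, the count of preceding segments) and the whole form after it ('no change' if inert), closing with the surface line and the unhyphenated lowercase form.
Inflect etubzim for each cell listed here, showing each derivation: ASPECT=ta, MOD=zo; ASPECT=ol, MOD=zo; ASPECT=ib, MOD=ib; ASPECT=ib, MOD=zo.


cell ASPECT=ta, MOD=zo:
underlying: tik-etubzim-zu
1. f -> v, k -> g / V _ V: fires at position(s) 3: tigetubzimzu
2. d -> t, g -> k, z -> s / _ #: no change
surface: tigetubzimzu

cell ASPECT=ol, MOD=zo:
underlying: tik-etubzim-pu
1. f -> v, k -> g / V _ V: fires at position(s) 3: tigetubzimpu
2. d -> t, g -> k, z -> s / _ #: no change
surface: tigetubzimpu

cell ASPECT=ib, MOD=ib:
underlying: gi-etubzim-ug
1. f -> v, k -> g / V _ V: no change
2. d -> t, g -> k, z -> s / _ #: fires at position(s) 11: gietubzimuk
surface: gietubzimuk

cell ASPECT=ib, MOD=zo:
underlying: tik-etubzim-ug
1. f -> v, k -> g / V _ V: fires at position(s) 3: tigetubzimug
2. d -> t, g -> k, z -> s / _ #: fires at position(s) 12: tigetubzimuk
surface: tigetubzimuk


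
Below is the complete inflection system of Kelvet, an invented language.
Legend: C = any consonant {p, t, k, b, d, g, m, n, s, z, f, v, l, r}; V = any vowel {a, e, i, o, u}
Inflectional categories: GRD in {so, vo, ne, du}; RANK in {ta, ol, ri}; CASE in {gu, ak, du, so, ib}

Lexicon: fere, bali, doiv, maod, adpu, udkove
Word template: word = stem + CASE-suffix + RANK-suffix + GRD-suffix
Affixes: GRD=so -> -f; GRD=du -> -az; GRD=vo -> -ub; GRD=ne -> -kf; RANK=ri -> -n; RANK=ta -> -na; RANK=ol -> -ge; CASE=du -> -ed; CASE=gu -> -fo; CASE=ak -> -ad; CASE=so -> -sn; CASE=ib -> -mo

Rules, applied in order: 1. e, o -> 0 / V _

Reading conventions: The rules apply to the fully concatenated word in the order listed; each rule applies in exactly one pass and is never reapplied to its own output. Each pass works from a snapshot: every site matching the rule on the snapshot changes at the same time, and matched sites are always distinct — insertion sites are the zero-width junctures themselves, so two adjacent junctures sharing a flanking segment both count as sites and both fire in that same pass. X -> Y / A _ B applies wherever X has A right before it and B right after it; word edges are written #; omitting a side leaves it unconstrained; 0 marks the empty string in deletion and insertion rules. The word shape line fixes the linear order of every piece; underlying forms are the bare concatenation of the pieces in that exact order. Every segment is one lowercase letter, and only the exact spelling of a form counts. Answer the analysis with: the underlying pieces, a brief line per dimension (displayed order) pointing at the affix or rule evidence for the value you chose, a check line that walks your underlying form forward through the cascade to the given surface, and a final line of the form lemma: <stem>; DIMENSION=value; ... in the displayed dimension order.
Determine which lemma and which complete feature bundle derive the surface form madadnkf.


underlying: maod-ad-n-kf
GRD=ne - signalled by the affix -kf
RANK=ri - signalled by the affix -n
CASE=ak - signalled by the affix -ad
check: maodadnkf -> madadnkf
lemma: maod; GRD=ne; RANK=ri; CASE=ak


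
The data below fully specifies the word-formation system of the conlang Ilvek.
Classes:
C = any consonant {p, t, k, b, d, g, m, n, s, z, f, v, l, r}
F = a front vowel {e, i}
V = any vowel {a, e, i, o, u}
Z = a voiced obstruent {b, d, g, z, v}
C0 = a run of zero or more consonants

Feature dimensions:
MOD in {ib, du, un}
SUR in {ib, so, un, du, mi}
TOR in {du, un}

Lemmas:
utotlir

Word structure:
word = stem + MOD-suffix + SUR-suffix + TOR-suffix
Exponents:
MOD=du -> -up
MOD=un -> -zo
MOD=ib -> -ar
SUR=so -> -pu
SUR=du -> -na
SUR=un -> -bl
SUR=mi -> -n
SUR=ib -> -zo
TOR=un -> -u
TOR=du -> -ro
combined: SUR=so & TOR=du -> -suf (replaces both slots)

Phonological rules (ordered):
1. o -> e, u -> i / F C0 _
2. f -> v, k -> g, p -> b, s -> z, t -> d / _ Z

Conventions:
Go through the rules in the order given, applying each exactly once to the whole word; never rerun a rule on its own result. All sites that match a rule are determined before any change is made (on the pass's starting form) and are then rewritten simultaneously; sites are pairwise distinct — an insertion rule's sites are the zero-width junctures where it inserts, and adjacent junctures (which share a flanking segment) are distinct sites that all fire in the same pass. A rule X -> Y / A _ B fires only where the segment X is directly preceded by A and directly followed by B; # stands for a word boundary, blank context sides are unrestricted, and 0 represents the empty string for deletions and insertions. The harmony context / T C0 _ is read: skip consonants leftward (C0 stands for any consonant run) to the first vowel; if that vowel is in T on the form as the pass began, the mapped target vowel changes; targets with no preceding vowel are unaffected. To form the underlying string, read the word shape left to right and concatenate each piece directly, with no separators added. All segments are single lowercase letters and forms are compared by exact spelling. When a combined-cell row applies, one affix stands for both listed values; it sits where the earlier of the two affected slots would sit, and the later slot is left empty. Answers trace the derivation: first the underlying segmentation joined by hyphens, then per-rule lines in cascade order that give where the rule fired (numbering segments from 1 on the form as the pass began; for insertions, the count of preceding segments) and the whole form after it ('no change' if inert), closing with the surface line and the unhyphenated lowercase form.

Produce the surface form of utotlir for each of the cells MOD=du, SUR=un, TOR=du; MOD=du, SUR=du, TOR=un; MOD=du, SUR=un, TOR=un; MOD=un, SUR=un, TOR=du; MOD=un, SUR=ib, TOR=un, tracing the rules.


cell MOD=du, SUR=un, TOR=du:
underlying: utotlir-up-bl-ro
1. o -> e, u -> i / F C0 _: fires at position(s) 8: utotliripblro
2. f -> v, k -> g, p -> b, s -> z, t -> d / _ Z: fires at position(s) 9: utotliribblro
surface: utotliribblro

cell MOD=du, SUR=du, TOR=un:
underlying: utotlir-up-na-u
1. o -> e, u -> i / F C0 _: fires at position(s) 8: utotliripnau
2. f -> v, k -> g, p -> b, s -> z, t -> d / _ Z: no change
surface: utotliripnau

cell MOD=du, SUR=un, TOR=un:
underlying: utotlir-up-bl-u
1. o -> e, u -> i / F C0 _: fires at position(s) 8: utotliripblu
2. f -> v, k -> g, p -> b, s -> z, t -> d / _ Z: fires at position(s) 9: utotliribblu
surface: utotliribblu

cell MOD=un, SUR=un, TOR=du:
underlying: utotlir-zo-bl-ro
1. o -> e, u -> i / F C0 _: fires at position(s) 9: utotlirzeblro
2. f -> v, k -> g, p -> b, s -> z, t -> d / _ Z: no change
surface: utotlirzeblro

cell MOD=un, SUR=ib, TOR=un:
underlying: utotlir-zo-zo-u
1. o -> e, u -> i / F C0 _: fires at position(s) 9: utotlirzezou
2. f -> v, k -> g, p -> b, s -> z, t -> d / _ Z: no change
surface: utotlirzezou
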